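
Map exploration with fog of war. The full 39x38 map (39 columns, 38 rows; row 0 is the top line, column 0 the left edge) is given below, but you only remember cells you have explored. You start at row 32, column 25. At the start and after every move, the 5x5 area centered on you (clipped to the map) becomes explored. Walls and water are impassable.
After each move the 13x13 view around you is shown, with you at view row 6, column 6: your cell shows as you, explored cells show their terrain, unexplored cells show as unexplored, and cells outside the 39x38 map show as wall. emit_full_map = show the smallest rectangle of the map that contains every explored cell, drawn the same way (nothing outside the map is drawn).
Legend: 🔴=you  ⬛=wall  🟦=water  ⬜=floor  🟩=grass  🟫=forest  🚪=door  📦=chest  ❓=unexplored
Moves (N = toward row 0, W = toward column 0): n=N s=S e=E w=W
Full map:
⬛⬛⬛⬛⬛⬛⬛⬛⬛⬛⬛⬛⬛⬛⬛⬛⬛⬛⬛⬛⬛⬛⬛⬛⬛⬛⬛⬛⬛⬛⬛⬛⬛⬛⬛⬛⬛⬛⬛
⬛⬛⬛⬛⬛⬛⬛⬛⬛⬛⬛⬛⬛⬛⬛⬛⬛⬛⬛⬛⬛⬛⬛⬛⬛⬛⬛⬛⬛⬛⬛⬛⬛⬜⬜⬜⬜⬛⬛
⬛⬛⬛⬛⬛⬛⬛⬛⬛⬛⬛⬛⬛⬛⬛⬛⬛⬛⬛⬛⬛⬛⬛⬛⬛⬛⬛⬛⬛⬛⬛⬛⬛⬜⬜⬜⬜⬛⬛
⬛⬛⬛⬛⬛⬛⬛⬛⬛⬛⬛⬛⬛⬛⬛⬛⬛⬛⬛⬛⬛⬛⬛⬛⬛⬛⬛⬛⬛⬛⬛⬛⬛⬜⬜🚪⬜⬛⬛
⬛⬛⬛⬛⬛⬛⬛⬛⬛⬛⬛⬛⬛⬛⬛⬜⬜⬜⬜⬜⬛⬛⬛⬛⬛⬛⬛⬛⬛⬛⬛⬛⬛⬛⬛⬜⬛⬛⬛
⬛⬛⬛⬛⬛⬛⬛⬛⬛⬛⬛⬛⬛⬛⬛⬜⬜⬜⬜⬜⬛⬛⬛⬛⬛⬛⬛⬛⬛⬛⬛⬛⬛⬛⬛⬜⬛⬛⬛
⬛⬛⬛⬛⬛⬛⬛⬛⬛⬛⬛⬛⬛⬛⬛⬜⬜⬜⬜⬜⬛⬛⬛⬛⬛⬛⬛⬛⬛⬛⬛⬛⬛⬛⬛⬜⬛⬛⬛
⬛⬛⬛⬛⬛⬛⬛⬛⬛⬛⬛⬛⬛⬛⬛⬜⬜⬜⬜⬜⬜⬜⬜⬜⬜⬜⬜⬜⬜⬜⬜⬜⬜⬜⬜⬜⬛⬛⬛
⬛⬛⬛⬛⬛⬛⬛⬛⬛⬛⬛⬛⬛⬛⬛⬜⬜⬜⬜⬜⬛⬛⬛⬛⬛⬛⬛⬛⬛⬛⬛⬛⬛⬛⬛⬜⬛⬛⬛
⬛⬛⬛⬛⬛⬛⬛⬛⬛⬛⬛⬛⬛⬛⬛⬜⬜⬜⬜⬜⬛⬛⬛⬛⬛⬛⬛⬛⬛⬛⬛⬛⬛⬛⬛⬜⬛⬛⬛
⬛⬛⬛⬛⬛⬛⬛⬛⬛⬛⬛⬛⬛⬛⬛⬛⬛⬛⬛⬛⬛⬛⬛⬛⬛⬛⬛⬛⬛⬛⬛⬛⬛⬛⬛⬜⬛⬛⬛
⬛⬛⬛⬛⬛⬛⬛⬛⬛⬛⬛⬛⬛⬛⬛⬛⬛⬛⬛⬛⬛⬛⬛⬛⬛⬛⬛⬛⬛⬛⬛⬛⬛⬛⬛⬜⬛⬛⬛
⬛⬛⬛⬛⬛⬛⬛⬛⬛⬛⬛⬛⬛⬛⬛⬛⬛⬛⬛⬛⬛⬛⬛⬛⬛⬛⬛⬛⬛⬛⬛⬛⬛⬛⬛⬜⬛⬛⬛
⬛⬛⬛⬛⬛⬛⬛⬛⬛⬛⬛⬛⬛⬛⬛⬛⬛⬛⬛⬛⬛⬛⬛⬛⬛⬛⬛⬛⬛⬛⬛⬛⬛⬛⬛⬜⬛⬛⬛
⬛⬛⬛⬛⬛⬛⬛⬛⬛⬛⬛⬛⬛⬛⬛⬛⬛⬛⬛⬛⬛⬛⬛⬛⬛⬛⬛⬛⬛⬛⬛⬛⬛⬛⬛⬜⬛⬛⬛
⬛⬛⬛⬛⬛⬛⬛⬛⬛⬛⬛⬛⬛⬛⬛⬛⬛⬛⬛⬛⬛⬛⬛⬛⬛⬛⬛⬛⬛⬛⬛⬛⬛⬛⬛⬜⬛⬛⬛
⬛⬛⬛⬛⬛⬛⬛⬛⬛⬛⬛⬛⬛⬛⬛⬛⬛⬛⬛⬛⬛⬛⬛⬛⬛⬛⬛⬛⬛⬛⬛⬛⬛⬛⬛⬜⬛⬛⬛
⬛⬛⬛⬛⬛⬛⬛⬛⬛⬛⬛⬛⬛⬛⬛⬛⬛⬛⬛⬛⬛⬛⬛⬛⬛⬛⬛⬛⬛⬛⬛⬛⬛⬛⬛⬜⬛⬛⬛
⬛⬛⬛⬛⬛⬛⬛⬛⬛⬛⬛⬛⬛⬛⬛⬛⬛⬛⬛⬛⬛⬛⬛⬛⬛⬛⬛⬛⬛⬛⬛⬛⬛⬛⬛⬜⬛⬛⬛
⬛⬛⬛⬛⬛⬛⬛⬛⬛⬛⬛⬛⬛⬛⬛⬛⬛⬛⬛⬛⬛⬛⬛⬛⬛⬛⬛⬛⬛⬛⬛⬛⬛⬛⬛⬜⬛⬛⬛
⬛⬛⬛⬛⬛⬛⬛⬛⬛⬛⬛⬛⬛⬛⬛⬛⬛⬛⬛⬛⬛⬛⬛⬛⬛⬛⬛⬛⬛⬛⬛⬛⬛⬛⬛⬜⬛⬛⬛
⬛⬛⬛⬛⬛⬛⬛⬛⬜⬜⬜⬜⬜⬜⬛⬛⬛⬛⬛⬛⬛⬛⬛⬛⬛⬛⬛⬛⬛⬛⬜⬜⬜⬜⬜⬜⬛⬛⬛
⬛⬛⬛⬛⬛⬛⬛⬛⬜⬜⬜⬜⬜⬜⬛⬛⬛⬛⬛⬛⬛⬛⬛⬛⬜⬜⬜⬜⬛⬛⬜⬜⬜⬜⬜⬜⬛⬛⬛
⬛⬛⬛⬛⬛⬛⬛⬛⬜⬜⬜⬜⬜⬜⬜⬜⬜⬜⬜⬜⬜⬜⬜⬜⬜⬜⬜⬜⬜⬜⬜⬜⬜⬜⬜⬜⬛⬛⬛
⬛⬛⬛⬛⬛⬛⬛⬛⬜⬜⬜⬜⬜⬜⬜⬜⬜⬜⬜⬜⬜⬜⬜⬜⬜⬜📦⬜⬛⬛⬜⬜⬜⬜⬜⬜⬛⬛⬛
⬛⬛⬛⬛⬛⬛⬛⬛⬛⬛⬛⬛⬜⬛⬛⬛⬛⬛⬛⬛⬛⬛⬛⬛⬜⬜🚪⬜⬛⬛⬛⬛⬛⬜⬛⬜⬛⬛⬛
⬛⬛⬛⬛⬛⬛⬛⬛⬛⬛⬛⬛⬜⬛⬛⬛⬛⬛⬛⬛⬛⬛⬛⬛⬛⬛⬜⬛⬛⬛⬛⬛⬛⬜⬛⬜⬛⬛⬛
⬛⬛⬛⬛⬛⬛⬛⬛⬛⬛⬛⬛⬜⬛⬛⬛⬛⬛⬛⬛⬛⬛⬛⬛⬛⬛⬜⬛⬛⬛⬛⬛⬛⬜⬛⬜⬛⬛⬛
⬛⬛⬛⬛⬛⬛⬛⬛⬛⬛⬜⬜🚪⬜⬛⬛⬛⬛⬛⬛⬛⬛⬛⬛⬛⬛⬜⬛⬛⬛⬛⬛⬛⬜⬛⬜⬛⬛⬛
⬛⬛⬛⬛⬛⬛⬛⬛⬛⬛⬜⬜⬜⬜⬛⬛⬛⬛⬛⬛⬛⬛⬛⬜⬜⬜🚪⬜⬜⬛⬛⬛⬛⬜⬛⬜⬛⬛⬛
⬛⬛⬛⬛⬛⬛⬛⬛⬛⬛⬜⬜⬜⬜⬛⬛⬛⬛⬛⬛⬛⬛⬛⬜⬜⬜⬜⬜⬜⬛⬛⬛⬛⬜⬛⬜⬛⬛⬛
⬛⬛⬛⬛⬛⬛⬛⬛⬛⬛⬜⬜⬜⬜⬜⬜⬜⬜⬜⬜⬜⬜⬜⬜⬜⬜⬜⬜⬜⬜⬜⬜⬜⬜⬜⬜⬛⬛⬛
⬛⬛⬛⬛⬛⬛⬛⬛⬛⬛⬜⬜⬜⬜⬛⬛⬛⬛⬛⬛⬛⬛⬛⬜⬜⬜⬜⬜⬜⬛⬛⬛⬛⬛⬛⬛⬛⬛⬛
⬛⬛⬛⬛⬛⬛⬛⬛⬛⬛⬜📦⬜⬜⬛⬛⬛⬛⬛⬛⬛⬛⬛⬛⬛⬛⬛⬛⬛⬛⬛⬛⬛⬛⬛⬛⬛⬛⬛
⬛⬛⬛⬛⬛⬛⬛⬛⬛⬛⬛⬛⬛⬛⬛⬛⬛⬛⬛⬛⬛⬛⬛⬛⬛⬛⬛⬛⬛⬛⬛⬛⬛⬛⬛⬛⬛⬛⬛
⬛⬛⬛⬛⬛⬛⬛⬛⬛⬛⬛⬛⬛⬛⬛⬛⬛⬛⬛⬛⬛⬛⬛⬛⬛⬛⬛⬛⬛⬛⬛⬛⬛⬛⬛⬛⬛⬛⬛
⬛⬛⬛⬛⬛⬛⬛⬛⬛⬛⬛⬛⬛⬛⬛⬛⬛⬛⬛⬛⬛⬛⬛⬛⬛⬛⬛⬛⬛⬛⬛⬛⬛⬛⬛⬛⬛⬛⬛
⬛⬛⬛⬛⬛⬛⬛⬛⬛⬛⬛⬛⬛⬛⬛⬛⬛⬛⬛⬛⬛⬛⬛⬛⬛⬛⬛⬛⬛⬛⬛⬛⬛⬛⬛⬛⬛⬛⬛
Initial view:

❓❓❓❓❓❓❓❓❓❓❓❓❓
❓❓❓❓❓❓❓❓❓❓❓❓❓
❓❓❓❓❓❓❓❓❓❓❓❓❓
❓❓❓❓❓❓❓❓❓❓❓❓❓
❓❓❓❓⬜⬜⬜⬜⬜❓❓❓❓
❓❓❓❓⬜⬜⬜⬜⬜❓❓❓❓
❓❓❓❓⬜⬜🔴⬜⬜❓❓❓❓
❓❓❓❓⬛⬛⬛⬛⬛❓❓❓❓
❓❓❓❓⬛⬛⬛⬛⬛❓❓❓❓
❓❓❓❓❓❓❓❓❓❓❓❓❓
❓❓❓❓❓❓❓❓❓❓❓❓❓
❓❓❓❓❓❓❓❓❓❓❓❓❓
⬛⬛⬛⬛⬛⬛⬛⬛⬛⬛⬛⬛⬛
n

❓❓❓❓❓❓❓❓❓❓❓❓❓
❓❓❓❓❓❓❓❓❓❓❓❓❓
❓❓❓❓❓❓❓❓❓❓❓❓❓
❓❓❓❓❓❓❓❓❓❓❓❓❓
❓❓❓❓⬜⬜⬜🚪⬜❓❓❓❓
❓❓❓❓⬜⬜⬜⬜⬜❓❓❓❓
❓❓❓❓⬜⬜🔴⬜⬜❓❓❓❓
❓❓❓❓⬜⬜⬜⬜⬜❓❓❓❓
❓❓❓❓⬛⬛⬛⬛⬛❓❓❓❓
❓❓❓❓⬛⬛⬛⬛⬛❓❓❓❓
❓❓❓❓❓❓❓❓❓❓❓❓❓
❓❓❓❓❓❓❓❓❓❓❓❓❓
❓❓❓❓❓❓❓❓❓❓❓❓❓

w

❓❓❓❓❓❓❓❓❓❓❓❓❓
❓❓❓❓❓❓❓❓❓❓❓❓❓
❓❓❓❓❓❓❓❓❓❓❓❓❓
❓❓❓❓❓❓❓❓❓❓❓❓❓
❓❓❓❓⬛⬜⬜⬜🚪⬜❓❓❓
❓❓❓❓⬛⬜⬜⬜⬜⬜❓❓❓
❓❓❓❓⬜⬜🔴⬜⬜⬜❓❓❓
❓❓❓❓⬛⬜⬜⬜⬜⬜❓❓❓
❓❓❓❓⬛⬛⬛⬛⬛⬛❓❓❓
❓❓❓❓❓⬛⬛⬛⬛⬛❓❓❓
❓❓❓❓❓❓❓❓❓❓❓❓❓
❓❓❓❓❓❓❓❓❓❓❓❓❓
❓❓❓❓❓❓❓❓❓❓❓❓❓

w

❓❓❓❓❓❓❓❓❓❓❓❓❓
❓❓❓❓❓❓❓❓❓❓❓❓❓
❓❓❓❓❓❓❓❓❓❓❓❓❓
❓❓❓❓❓❓❓❓❓❓❓❓❓
❓❓❓❓⬛⬛⬜⬜⬜🚪⬜❓❓
❓❓❓❓⬛⬛⬜⬜⬜⬜⬜❓❓
❓❓❓❓⬜⬜🔴⬜⬜⬜⬜❓❓
❓❓❓❓⬛⬛⬜⬜⬜⬜⬜❓❓
❓❓❓❓⬛⬛⬛⬛⬛⬛⬛❓❓
❓❓❓❓❓❓⬛⬛⬛⬛⬛❓❓
❓❓❓❓❓❓❓❓❓❓❓❓❓
❓❓❓❓❓❓❓❓❓❓❓❓❓
❓❓❓❓❓❓❓❓❓❓❓❓❓

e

❓❓❓❓❓❓❓❓❓❓❓❓❓
❓❓❓❓❓❓❓❓❓❓❓❓❓
❓❓❓❓❓❓❓❓❓❓❓❓❓
❓❓❓❓❓❓❓❓❓❓❓❓❓
❓❓❓⬛⬛⬜⬜⬜🚪⬜❓❓❓
❓❓❓⬛⬛⬜⬜⬜⬜⬜❓❓❓
❓❓❓⬜⬜⬜🔴⬜⬜⬜❓❓❓
❓❓❓⬛⬛⬜⬜⬜⬜⬜❓❓❓
❓❓❓⬛⬛⬛⬛⬛⬛⬛❓❓❓
❓❓❓❓❓⬛⬛⬛⬛⬛❓❓❓
❓❓❓❓❓❓❓❓❓❓❓❓❓
❓❓❓❓❓❓❓❓❓❓❓❓❓
❓❓❓❓❓❓❓❓❓❓❓❓❓

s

❓❓❓❓❓❓❓❓❓❓❓❓❓
❓❓❓❓❓❓❓❓❓❓❓❓❓
❓❓❓❓❓❓❓❓❓❓❓❓❓
❓❓❓⬛⬛⬜⬜⬜🚪⬜❓❓❓
❓❓❓⬛⬛⬜⬜⬜⬜⬜❓❓❓
❓❓❓⬜⬜⬜⬜⬜⬜⬜❓❓❓
❓❓❓⬛⬛⬜🔴⬜⬜⬜❓❓❓
❓❓❓⬛⬛⬛⬛⬛⬛⬛❓❓❓
❓❓❓❓⬛⬛⬛⬛⬛⬛❓❓❓
❓❓❓❓❓❓❓❓❓❓❓❓❓
❓❓❓❓❓❓❓❓❓❓❓❓❓
❓❓❓❓❓❓❓❓❓❓❓❓❓
⬛⬛⬛⬛⬛⬛⬛⬛⬛⬛⬛⬛⬛

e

❓❓❓❓❓❓❓❓❓❓❓❓❓
❓❓❓❓❓❓❓❓❓❓❓❓❓
❓❓❓❓❓❓❓❓❓❓❓❓❓
❓❓⬛⬛⬜⬜⬜🚪⬜❓❓❓❓
❓❓⬛⬛⬜⬜⬜⬜⬜❓❓❓❓
❓❓⬜⬜⬜⬜⬜⬜⬜❓❓❓❓
❓❓⬛⬛⬜⬜🔴⬜⬜❓❓❓❓
❓❓⬛⬛⬛⬛⬛⬛⬛❓❓❓❓
❓❓❓⬛⬛⬛⬛⬛⬛❓❓❓❓
❓❓❓❓❓❓❓❓❓❓❓❓❓
❓❓❓❓❓❓❓❓❓❓❓❓❓
❓❓❓❓❓❓❓❓❓❓❓❓❓
⬛⬛⬛⬛⬛⬛⬛⬛⬛⬛⬛⬛⬛

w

❓❓❓❓❓❓❓❓❓❓❓❓❓
❓❓❓❓❓❓❓❓❓❓❓❓❓
❓❓❓❓❓❓❓❓❓❓❓❓❓
❓❓❓⬛⬛⬜⬜⬜🚪⬜❓❓❓
❓❓❓⬛⬛⬜⬜⬜⬜⬜❓❓❓
❓❓❓⬜⬜⬜⬜⬜⬜⬜❓❓❓
❓❓❓⬛⬛⬜🔴⬜⬜⬜❓❓❓
❓❓❓⬛⬛⬛⬛⬛⬛⬛❓❓❓
❓❓❓❓⬛⬛⬛⬛⬛⬛❓❓❓
❓❓❓❓❓❓❓❓❓❓❓❓❓
❓❓❓❓❓❓❓❓❓❓❓❓❓
❓❓❓❓❓❓❓❓❓❓❓❓❓
⬛⬛⬛⬛⬛⬛⬛⬛⬛⬛⬛⬛⬛

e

❓❓❓❓❓❓❓❓❓❓❓❓❓
❓❓❓❓❓❓❓❓❓❓❓❓❓
❓❓❓❓❓❓❓❓❓❓❓❓❓
❓❓⬛⬛⬜⬜⬜🚪⬜❓❓❓❓
❓❓⬛⬛⬜⬜⬜⬜⬜❓❓❓❓
❓❓⬜⬜⬜⬜⬜⬜⬜❓❓❓❓
❓❓⬛⬛⬜⬜🔴⬜⬜❓❓❓❓
❓❓⬛⬛⬛⬛⬛⬛⬛❓❓❓❓
❓❓❓⬛⬛⬛⬛⬛⬛❓❓❓❓
❓❓❓❓❓❓❓❓❓❓❓❓❓
❓❓❓❓❓❓❓❓❓❓❓❓❓
❓❓❓❓❓❓❓❓❓❓❓❓❓
⬛⬛⬛⬛⬛⬛⬛⬛⬛⬛⬛⬛⬛


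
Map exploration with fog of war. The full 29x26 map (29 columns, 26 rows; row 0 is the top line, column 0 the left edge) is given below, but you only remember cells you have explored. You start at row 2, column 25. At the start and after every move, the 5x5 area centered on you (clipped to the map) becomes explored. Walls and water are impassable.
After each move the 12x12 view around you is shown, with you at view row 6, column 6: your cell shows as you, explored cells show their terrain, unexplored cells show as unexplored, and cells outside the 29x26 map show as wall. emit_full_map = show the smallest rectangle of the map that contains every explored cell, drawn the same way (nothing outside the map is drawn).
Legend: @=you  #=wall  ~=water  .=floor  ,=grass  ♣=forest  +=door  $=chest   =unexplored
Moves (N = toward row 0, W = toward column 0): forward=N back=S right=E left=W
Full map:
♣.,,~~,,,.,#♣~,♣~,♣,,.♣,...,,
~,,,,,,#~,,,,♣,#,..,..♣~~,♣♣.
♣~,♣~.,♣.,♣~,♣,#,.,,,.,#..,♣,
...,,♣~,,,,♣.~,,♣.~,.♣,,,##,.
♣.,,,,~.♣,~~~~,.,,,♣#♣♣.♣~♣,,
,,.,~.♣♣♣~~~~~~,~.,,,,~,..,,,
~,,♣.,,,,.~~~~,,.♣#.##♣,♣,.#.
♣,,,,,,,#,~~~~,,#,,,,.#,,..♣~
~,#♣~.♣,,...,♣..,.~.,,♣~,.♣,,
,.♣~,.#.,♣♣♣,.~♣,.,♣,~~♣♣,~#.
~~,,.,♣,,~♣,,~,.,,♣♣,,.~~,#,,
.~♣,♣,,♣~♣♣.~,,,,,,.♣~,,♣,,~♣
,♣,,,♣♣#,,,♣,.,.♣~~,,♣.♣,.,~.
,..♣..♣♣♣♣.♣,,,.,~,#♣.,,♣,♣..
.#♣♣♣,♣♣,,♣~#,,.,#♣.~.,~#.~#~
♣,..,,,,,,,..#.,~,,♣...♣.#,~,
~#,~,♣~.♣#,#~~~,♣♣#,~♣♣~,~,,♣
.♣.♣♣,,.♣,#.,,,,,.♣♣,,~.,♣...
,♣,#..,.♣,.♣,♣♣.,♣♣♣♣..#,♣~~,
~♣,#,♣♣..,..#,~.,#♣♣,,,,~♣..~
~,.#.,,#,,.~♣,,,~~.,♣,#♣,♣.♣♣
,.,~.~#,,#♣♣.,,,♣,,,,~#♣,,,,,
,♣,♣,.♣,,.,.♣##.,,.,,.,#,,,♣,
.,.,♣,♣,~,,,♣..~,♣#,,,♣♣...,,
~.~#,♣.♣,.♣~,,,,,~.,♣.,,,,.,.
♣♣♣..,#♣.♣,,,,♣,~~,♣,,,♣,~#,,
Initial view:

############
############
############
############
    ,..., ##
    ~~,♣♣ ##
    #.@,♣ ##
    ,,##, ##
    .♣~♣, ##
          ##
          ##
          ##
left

############
############
############
############
    ♣,..., #
    ♣~~,♣♣ #
    ,#@.,♣ #
    ,,,##, #
    ♣.♣~♣, #
           #
           #
           #

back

############
############
############
    ♣,..., #
    ♣~~,♣♣ #
    ,#..,♣ #
    ,,@##, #
    ♣.♣~♣, #
    ~,..,  #
           #
           #
           #

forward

############
############
############
############
    ♣,..., #
    ♣~~,♣♣ #
    ,#@.,♣ #
    ,,,##, #
    ♣.♣~♣, #
    ~,..,  #
           #
           #

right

############
############
############
############
   ♣,..., ##
   ♣~~,♣♣ ##
   ,#.@,♣ ##
   ,,,##, ##
   ♣.♣~♣, ##
   ~,..,  ##
          ##
          ##

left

############
############
############
############
    ♣,..., #
    ♣~~,♣♣ #
    ,#@.,♣ #
    ,,,##, #
    ♣.♣~♣, #
    ~,..,  #
           #
           #

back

############
############
############
    ♣,..., #
    ♣~~,♣♣ #
    ,#..,♣ #
    ,,@##, #
    ♣.♣~♣, #
    ~,..,  #
           #
           #
           #

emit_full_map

♣,...,
♣~~,♣♣
,#..,♣
,,@##,
♣.♣~♣,
~,.., 

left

############
############
############
     ♣,..., 
    .♣~~,♣♣ 
    .,#..,♣ 
    ♣,@,##, 
    ♣♣.♣~♣, 
    ,~,..,  
            
            
            

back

############
############
     ♣,..., 
    .♣~~,♣♣ 
    .,#..,♣ 
    ♣,,,##, 
    ♣♣@♣~♣, 
    ,~,..,  
    #♣,♣,   
            
            
            

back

############
     ♣,..., 
    .♣~~,♣♣ 
    .,#..,♣ 
    ♣,,,##, 
    ♣♣.♣~♣, 
    ,~@..,  
    #♣,♣,   
    .#,,.   
            
            
            

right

############
    ♣,..., #
   .♣~~,♣♣ #
   .,#..,♣ #
   ♣,,,##, #
   ♣♣.♣~♣, #
   ,~,@.,  #
   #♣,♣,.  #
   .#,,..  #
           #
           #
           #

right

############
   ♣,..., ##
  .♣~~,♣♣ ##
  .,#..,♣ ##
  ♣,,,##, ##
  ♣♣.♣~♣, ##
  ,~,.@,, ##
  #♣,♣,.# ##
  .#,,..♣ ##
          ##
          ##
          ##

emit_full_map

 ♣,...,
.♣~~,♣♣
.,#..,♣
♣,,,##,
♣♣.♣~♣,
,~,.@,,
#♣,♣,.#
.#,,..♣

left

############
    ♣,..., #
   .♣~~,♣♣ #
   .,#..,♣ #
   ♣,,,##, #
   ♣♣.♣~♣, #
   ,~,@.,, #
   #♣,♣,.# #
   .#,,..♣ #
           #
           #
           #

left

############
     ♣,..., 
    .♣~~,♣♣ 
    .,#..,♣ 
    ♣,,,##, 
    ♣♣.♣~♣, 
    ,~@..,, 
    #♣,♣,.# 
    .#,,..♣ 
            
            
            

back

     ♣,..., 
    .♣~~,♣♣ 
    .,#..,♣ 
    ♣,,,##, 
    ♣♣.♣~♣, 
    ,~,..,, 
    #♣@♣,.# 
    .#,,..♣ 
    ,♣~,.   
            
            
            

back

    .♣~~,♣♣ 
    .,#..,♣ 
    ♣,,,##, 
    ♣♣.♣~♣, 
    ,~,..,, 
    #♣,♣,.# 
    .#@,..♣ 
    ,♣~,.   
    ~~♣♣,   
            
            
            

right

   .♣~~,♣♣ #
   .,#..,♣ #
   ♣,,,##, #
   ♣♣.♣~♣, #
   ,~,..,, #
   #♣,♣,.# #
   .#,@..♣ #
   ,♣~,.♣  #
   ~~♣♣,~  #
           #
           #
           #

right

  .♣~~,♣♣ ##
  .,#..,♣ ##
  ♣,,,##, ##
  ♣♣.♣~♣, ##
  ,~,..,, ##
  #♣,♣,.# ##
  .#,,@.♣ ##
  ,♣~,.♣, ##
  ~~♣♣,~# ##
          ##
          ##
          ##

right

 .♣~~,♣♣ ###
 .,#..,♣ ###
 ♣,,,##, ###
 ♣♣.♣~♣, ###
 ,~,..,,,###
 #♣,♣,.#.###
 .#,,.@♣~###
 ,♣~,.♣,,###
 ~~♣♣,~#.###
         ###
         ###
         ###

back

 .,#..,♣ ###
 ♣,,,##, ###
 ♣♣.♣~♣, ###
 ,~,..,,,###
 #♣,♣,.#.###
 .#,,..♣~###
 ,♣~,.@,,###
 ~~♣♣,~#.###
    ~,#,,###
         ###
         ###
         ###

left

  .,#..,♣ ##
  ♣,,,##, ##
  ♣♣.♣~♣, ##
  ,~,..,,,##
  #♣,♣,.#.##
  .#,,..♣~##
  ,♣~,@♣,,##
  ~~♣♣,~#.##
    ~~,#,,##
          ##
          ##
          ##

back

  ♣,,,##, ##
  ♣♣.♣~♣, ##
  ,~,..,,,##
  #♣,♣,.#.##
  .#,,..♣~##
  ,♣~,.♣,,##
  ~~♣♣@~#.##
    ~~,#,,##
    ,♣,,~ ##
          ##
          ##
          ##

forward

  .,#..,♣ ##
  ♣,,,##, ##
  ♣♣.♣~♣, ##
  ,~,..,,,##
  #♣,♣,.#.##
  .#,,..♣~##
  ,♣~,@♣,,##
  ~~♣♣,~#.##
    ~~,#,,##
    ,♣,,~ ##
          ##
          ##

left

   .,#..,♣ #
   ♣,,,##, #
   ♣♣.♣~♣, #
   ,~,..,,,#
   #♣,♣,.#.#
   .#,,..♣~#
   ,♣~@.♣,,#
   ~~♣♣,~#.#
    .~~,#,,#
     ,♣,,~ #
           #
           #

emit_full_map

 ♣,..., 
.♣~~,♣♣ 
.,#..,♣ 
♣,,,##, 
♣♣.♣~♣, 
,~,..,,,
#♣,♣,.#.
.#,,..♣~
,♣~@.♣,,
~~♣♣,~#.
 .~~,#,,
  ,♣,,~ 

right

  .,#..,♣ ##
  ♣,,,##, ##
  ♣♣.♣~♣, ##
  ,~,..,,,##
  #♣,♣,.#.##
  .#,,..♣~##
  ,♣~,@♣,,##
  ~~♣♣,~#.##
   .~~,#,,##
    ,♣,,~ ##
          ##
          ##

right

 .,#..,♣ ###
 ♣,,,##, ###
 ♣♣.♣~♣, ###
 ,~,..,,,###
 #♣,♣,.#.###
 .#,,..♣~###
 ,♣~,.@,,###
 ~~♣♣,~#.###
  .~~,#,,###
   ,♣,,~ ###
         ###
         ###

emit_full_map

 ♣,..., 
.♣~~,♣♣ 
.,#..,♣ 
♣,,,##, 
♣♣.♣~♣, 
,~,..,,,
#♣,♣,.#.
.#,,..♣~
,♣~,.@,,
~~♣♣,~#.
 .~~,#,,
  ,♣,,~ 


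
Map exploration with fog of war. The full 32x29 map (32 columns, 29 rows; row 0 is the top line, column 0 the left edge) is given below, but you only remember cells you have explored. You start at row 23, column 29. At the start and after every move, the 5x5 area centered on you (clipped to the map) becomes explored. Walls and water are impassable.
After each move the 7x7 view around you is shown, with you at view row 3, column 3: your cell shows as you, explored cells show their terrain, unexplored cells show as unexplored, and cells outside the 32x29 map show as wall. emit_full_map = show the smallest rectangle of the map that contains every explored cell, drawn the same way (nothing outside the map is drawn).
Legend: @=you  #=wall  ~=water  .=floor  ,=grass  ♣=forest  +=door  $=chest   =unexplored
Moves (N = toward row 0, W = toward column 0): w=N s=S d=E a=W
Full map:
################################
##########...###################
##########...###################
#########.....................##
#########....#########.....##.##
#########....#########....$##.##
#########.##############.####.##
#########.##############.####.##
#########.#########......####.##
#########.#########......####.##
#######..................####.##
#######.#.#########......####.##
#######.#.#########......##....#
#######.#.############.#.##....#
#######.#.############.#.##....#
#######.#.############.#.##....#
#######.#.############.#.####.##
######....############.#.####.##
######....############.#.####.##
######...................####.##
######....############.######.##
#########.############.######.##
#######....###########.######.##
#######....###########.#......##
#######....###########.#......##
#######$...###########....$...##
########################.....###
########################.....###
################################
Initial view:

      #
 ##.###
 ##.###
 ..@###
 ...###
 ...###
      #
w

      #
 ##.###
 ##.###
 ##@###
 ...###
 ...###
 ...###

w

      #
 ##.###
 ##.###
 ##@###
 ##.###
 ...###
 ...###

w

      #
 ##.###
 ##.###
 ##@###
 ##.###
 ##.###
 ...###

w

      #
 ##.###
 ##.###
 ##@###
 ##.###
 ##.###
 ##.###

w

      #
 ##.###
 ##.###
 ##@###
 ##.###
 ##.###
 ##.###

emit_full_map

##.##
##.##
##@##
##.##
##.##
##.##
##.##
...##
...##
...##

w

      #
 ....##
 ##.###
 ##@###
 ##.###
 ##.###
 ##.###

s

 ....##
 ##.###
 ##.###
 ##@###
 ##.###
 ##.###
 ##.###

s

 ##.###
 ##.###
 ##.###
 ##@###
 ##.###
 ##.###
 ##.###

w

 ....##
 ##.###
 ##.###
 ##@###
 ##.###
 ##.###
 ##.###

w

      #
 ....##
 ##.###
 ##@###
 ##.###
 ##.###
 ##.###


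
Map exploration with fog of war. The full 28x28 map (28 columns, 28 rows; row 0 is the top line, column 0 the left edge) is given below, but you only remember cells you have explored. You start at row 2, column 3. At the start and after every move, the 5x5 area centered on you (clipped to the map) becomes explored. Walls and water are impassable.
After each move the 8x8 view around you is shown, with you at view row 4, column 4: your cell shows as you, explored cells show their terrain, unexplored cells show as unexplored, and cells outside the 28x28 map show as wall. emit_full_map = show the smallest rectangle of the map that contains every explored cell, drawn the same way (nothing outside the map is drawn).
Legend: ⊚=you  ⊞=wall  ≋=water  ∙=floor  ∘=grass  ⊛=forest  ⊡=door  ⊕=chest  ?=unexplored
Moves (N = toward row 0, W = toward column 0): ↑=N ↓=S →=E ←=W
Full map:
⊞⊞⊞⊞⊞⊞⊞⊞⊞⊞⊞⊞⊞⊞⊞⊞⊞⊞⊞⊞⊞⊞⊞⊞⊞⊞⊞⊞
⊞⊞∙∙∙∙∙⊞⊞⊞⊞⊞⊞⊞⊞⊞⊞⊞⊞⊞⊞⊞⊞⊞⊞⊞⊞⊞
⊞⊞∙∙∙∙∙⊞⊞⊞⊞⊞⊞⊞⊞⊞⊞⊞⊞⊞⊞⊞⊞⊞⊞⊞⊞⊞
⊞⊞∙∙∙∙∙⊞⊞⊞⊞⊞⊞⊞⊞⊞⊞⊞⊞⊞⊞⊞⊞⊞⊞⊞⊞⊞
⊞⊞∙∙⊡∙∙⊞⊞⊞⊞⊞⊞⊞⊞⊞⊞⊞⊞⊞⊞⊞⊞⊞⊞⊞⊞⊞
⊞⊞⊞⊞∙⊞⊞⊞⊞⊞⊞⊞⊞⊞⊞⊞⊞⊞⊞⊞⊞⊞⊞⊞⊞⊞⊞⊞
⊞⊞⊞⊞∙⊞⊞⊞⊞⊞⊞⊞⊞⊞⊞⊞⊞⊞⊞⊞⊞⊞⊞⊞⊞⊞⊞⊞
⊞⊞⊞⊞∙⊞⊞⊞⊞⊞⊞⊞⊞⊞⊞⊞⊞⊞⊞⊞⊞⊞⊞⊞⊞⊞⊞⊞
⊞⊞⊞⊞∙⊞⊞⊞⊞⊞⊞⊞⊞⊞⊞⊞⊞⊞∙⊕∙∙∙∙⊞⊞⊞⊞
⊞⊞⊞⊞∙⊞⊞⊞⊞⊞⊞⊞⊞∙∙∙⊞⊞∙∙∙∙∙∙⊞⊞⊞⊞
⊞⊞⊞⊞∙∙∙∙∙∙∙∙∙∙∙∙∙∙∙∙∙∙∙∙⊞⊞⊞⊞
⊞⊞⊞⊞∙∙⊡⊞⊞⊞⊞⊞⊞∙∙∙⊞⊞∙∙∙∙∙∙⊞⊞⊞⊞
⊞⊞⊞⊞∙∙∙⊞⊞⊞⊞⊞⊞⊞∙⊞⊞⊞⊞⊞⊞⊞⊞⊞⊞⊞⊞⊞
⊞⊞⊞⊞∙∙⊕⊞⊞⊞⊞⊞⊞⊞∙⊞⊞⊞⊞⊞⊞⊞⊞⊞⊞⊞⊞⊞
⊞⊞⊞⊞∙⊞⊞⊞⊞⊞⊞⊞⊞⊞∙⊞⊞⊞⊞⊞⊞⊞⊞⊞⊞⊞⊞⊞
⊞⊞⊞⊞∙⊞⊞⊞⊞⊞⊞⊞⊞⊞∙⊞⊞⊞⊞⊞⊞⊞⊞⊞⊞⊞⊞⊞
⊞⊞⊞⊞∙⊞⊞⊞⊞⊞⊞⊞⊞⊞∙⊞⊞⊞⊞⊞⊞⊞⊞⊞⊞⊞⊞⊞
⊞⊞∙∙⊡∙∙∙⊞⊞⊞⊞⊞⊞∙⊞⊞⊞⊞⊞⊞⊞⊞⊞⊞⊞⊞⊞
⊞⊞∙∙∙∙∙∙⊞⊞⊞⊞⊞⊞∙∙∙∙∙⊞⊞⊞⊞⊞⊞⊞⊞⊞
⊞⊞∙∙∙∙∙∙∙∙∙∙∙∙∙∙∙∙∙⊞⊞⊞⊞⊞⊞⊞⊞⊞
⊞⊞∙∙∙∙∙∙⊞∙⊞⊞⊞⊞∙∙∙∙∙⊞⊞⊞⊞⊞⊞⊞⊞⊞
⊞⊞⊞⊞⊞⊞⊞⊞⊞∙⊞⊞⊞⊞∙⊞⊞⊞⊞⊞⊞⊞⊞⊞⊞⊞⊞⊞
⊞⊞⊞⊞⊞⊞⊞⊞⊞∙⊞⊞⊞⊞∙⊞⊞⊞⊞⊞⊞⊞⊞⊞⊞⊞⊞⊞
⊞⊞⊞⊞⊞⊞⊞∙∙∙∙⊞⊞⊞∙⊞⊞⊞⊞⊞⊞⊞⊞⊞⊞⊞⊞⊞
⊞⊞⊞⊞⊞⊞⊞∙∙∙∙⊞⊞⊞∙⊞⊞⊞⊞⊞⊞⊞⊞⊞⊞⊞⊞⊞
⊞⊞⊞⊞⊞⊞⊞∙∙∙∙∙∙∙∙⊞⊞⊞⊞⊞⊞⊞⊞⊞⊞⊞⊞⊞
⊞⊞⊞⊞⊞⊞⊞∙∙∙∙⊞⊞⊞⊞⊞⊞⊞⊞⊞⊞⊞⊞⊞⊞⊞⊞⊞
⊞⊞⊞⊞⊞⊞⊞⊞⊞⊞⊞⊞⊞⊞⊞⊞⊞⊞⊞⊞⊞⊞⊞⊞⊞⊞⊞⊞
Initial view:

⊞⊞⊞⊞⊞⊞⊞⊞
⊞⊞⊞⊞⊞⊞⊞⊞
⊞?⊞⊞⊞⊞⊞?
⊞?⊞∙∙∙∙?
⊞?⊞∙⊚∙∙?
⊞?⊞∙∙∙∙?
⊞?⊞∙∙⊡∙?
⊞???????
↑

⊞⊞⊞⊞⊞⊞⊞⊞
⊞⊞⊞⊞⊞⊞⊞⊞
⊞⊞⊞⊞⊞⊞⊞⊞
⊞?⊞⊞⊞⊞⊞?
⊞?⊞∙⊚∙∙?
⊞?⊞∙∙∙∙?
⊞?⊞∙∙∙∙?
⊞?⊞∙∙⊡∙?

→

⊞⊞⊞⊞⊞⊞⊞⊞
⊞⊞⊞⊞⊞⊞⊞⊞
⊞⊞⊞⊞⊞⊞⊞⊞
?⊞⊞⊞⊞⊞⊞?
?⊞∙∙⊚∙∙?
?⊞∙∙∙∙∙?
?⊞∙∙∙∙∙?
?⊞∙∙⊡∙??

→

⊞⊞⊞⊞⊞⊞⊞⊞
⊞⊞⊞⊞⊞⊞⊞⊞
⊞⊞⊞⊞⊞⊞⊞⊞
⊞⊞⊞⊞⊞⊞⊞?
⊞∙∙∙⊚∙⊞?
⊞∙∙∙∙∙⊞?
⊞∙∙∙∙∙⊞?
⊞∙∙⊡∙???

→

⊞⊞⊞⊞⊞⊞⊞⊞
⊞⊞⊞⊞⊞⊞⊞⊞
⊞⊞⊞⊞⊞⊞⊞⊞
⊞⊞⊞⊞⊞⊞⊞?
∙∙∙∙⊚⊞⊞?
∙∙∙∙∙⊞⊞?
∙∙∙∙∙⊞⊞?
∙∙⊡∙????

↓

⊞⊞⊞⊞⊞⊞⊞⊞
⊞⊞⊞⊞⊞⊞⊞⊞
⊞⊞⊞⊞⊞⊞⊞?
∙∙∙∙∙⊞⊞?
∙∙∙∙⊚⊞⊞?
∙∙∙∙∙⊞⊞?
∙∙⊡∙∙⊞⊞?
????????

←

⊞⊞⊞⊞⊞⊞⊞⊞
⊞⊞⊞⊞⊞⊞⊞⊞
⊞⊞⊞⊞⊞⊞⊞⊞
⊞∙∙∙∙∙⊞⊞
⊞∙∙∙⊚∙⊞⊞
⊞∙∙∙∙∙⊞⊞
⊞∙∙⊡∙∙⊞⊞
????????

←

⊞⊞⊞⊞⊞⊞⊞⊞
⊞⊞⊞⊞⊞⊞⊞⊞
?⊞⊞⊞⊞⊞⊞⊞
?⊞∙∙∙∙∙⊞
?⊞∙∙⊚∙∙⊞
?⊞∙∙∙∙∙⊞
?⊞∙∙⊡∙∙⊞
????????

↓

⊞⊞⊞⊞⊞⊞⊞⊞
?⊞⊞⊞⊞⊞⊞⊞
?⊞∙∙∙∙∙⊞
?⊞∙∙∙∙∙⊞
?⊞∙∙⊚∙∙⊞
?⊞∙∙⊡∙∙⊞
??⊞⊞∙⊞⊞?
????????

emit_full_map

⊞⊞⊞⊞⊞⊞⊞⊞
⊞∙∙∙∙∙⊞⊞
⊞∙∙∙∙∙⊞⊞
⊞∙∙⊚∙∙⊞⊞
⊞∙∙⊡∙∙⊞⊞
?⊞⊞∙⊞⊞??

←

⊞⊞⊞⊞⊞⊞⊞⊞
⊞?⊞⊞⊞⊞⊞⊞
⊞?⊞∙∙∙∙∙
⊞?⊞∙∙∙∙∙
⊞?⊞∙⊚∙∙∙
⊞?⊞∙∙⊡∙∙
⊞?⊞⊞⊞∙⊞⊞
⊞???????

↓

⊞?⊞⊞⊞⊞⊞⊞
⊞?⊞∙∙∙∙∙
⊞?⊞∙∙∙∙∙
⊞?⊞∙∙∙∙∙
⊞?⊞∙⊚⊡∙∙
⊞?⊞⊞⊞∙⊞⊞
⊞?⊞⊞⊞∙⊞?
⊞???????

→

?⊞⊞⊞⊞⊞⊞⊞
?⊞∙∙∙∙∙⊞
?⊞∙∙∙∙∙⊞
?⊞∙∙∙∙∙⊞
?⊞∙∙⊚∙∙⊞
?⊞⊞⊞∙⊞⊞?
?⊞⊞⊞∙⊞⊞?
????????

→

⊞⊞⊞⊞⊞⊞⊞⊞
⊞∙∙∙∙∙⊞⊞
⊞∙∙∙∙∙⊞⊞
⊞∙∙∙∙∙⊞⊞
⊞∙∙⊡⊚∙⊞⊞
⊞⊞⊞∙⊞⊞⊞?
⊞⊞⊞∙⊞⊞⊞?
????????

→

⊞⊞⊞⊞⊞⊞⊞?
∙∙∙∙∙⊞⊞?
∙∙∙∙∙⊞⊞?
∙∙∙∙∙⊞⊞?
∙∙⊡∙⊚⊞⊞?
⊞⊞∙⊞⊞⊞⊞?
⊞⊞∙⊞⊞⊞⊞?
????????

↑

⊞⊞⊞⊞⊞⊞⊞⊞
⊞⊞⊞⊞⊞⊞⊞?
∙∙∙∙∙⊞⊞?
∙∙∙∙∙⊞⊞?
∙∙∙∙⊚⊞⊞?
∙∙⊡∙∙⊞⊞?
⊞⊞∙⊞⊞⊞⊞?
⊞⊞∙⊞⊞⊞⊞?

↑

⊞⊞⊞⊞⊞⊞⊞⊞
⊞⊞⊞⊞⊞⊞⊞⊞
⊞⊞⊞⊞⊞⊞⊞?
∙∙∙∙∙⊞⊞?
∙∙∙∙⊚⊞⊞?
∙∙∙∙∙⊞⊞?
∙∙⊡∙∙⊞⊞?
⊞⊞∙⊞⊞⊞⊞?

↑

⊞⊞⊞⊞⊞⊞⊞⊞
⊞⊞⊞⊞⊞⊞⊞⊞
⊞⊞⊞⊞⊞⊞⊞⊞
⊞⊞⊞⊞⊞⊞⊞?
∙∙∙∙⊚⊞⊞?
∙∙∙∙∙⊞⊞?
∙∙∙∙∙⊞⊞?
∙∙⊡∙∙⊞⊞?

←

⊞⊞⊞⊞⊞⊞⊞⊞
⊞⊞⊞⊞⊞⊞⊞⊞
⊞⊞⊞⊞⊞⊞⊞⊞
⊞⊞⊞⊞⊞⊞⊞⊞
⊞∙∙∙⊚∙⊞⊞
⊞∙∙∙∙∙⊞⊞
⊞∙∙∙∙∙⊞⊞
⊞∙∙⊡∙∙⊞⊞

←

⊞⊞⊞⊞⊞⊞⊞⊞
⊞⊞⊞⊞⊞⊞⊞⊞
⊞⊞⊞⊞⊞⊞⊞⊞
?⊞⊞⊞⊞⊞⊞⊞
?⊞∙∙⊚∙∙⊞
?⊞∙∙∙∙∙⊞
?⊞∙∙∙∙∙⊞
?⊞∙∙⊡∙∙⊞

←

⊞⊞⊞⊞⊞⊞⊞⊞
⊞⊞⊞⊞⊞⊞⊞⊞
⊞⊞⊞⊞⊞⊞⊞⊞
⊞?⊞⊞⊞⊞⊞⊞
⊞?⊞∙⊚∙∙∙
⊞?⊞∙∙∙∙∙
⊞?⊞∙∙∙∙∙
⊞?⊞∙∙⊡∙∙

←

⊞⊞⊞⊞⊞⊞⊞⊞
⊞⊞⊞⊞⊞⊞⊞⊞
⊞⊞⊞⊞⊞⊞⊞⊞
⊞⊞⊞⊞⊞⊞⊞⊞
⊞⊞⊞⊞⊚∙∙∙
⊞⊞⊞⊞∙∙∙∙
⊞⊞⊞⊞∙∙∙∙
⊞⊞?⊞∙∙⊡∙

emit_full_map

⊞⊞⊞⊞⊞⊞⊞⊞⊞
⊞⊞⊚∙∙∙∙⊞⊞
⊞⊞∙∙∙∙∙⊞⊞
⊞⊞∙∙∙∙∙⊞⊞
?⊞∙∙⊡∙∙⊞⊞
?⊞⊞⊞∙⊞⊞⊞⊞
?⊞⊞⊞∙⊞⊞⊞⊞

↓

⊞⊞⊞⊞⊞⊞⊞⊞
⊞⊞⊞⊞⊞⊞⊞⊞
⊞⊞⊞⊞⊞⊞⊞⊞
⊞⊞⊞⊞∙∙∙∙
⊞⊞⊞⊞⊚∙∙∙
⊞⊞⊞⊞∙∙∙∙
⊞⊞⊞⊞∙∙⊡∙
⊞⊞?⊞⊞⊞∙⊞

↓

⊞⊞⊞⊞⊞⊞⊞⊞
⊞⊞⊞⊞⊞⊞⊞⊞
⊞⊞⊞⊞∙∙∙∙
⊞⊞⊞⊞∙∙∙∙
⊞⊞⊞⊞⊚∙∙∙
⊞⊞⊞⊞∙∙⊡∙
⊞⊞⊞⊞⊞⊞∙⊞
⊞⊞?⊞⊞⊞∙⊞

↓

⊞⊞⊞⊞⊞⊞⊞⊞
⊞⊞⊞⊞∙∙∙∙
⊞⊞⊞⊞∙∙∙∙
⊞⊞⊞⊞∙∙∙∙
⊞⊞⊞⊞⊚∙⊡∙
⊞⊞⊞⊞⊞⊞∙⊞
⊞⊞⊞⊞⊞⊞∙⊞
⊞⊞??????

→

⊞⊞⊞⊞⊞⊞⊞⊞
⊞⊞⊞∙∙∙∙∙
⊞⊞⊞∙∙∙∙∙
⊞⊞⊞∙∙∙∙∙
⊞⊞⊞∙⊚⊡∙∙
⊞⊞⊞⊞⊞∙⊞⊞
⊞⊞⊞⊞⊞∙⊞⊞
⊞???????

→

⊞⊞⊞⊞⊞⊞⊞⊞
⊞⊞∙∙∙∙∙⊞
⊞⊞∙∙∙∙∙⊞
⊞⊞∙∙∙∙∙⊞
⊞⊞∙∙⊚∙∙⊞
⊞⊞⊞⊞∙⊞⊞⊞
⊞⊞⊞⊞∙⊞⊞⊞
????????

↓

⊞⊞∙∙∙∙∙⊞
⊞⊞∙∙∙∙∙⊞
⊞⊞∙∙∙∙∙⊞
⊞⊞∙∙⊡∙∙⊞
⊞⊞⊞⊞⊚⊞⊞⊞
⊞⊞⊞⊞∙⊞⊞⊞
??⊞⊞∙⊞⊞?
????????

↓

⊞⊞∙∙∙∙∙⊞
⊞⊞∙∙∙∙∙⊞
⊞⊞∙∙⊡∙∙⊞
⊞⊞⊞⊞∙⊞⊞⊞
⊞⊞⊞⊞⊚⊞⊞⊞
??⊞⊞∙⊞⊞?
??⊞⊞∙⊞⊞?
????????

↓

⊞⊞∙∙∙∙∙⊞
⊞⊞∙∙⊡∙∙⊞
⊞⊞⊞⊞∙⊞⊞⊞
⊞⊞⊞⊞∙⊞⊞⊞
??⊞⊞⊚⊞⊞?
??⊞⊞∙⊞⊞?
??⊞⊞∙⊞⊞?
????????

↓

⊞⊞∙∙⊡∙∙⊞
⊞⊞⊞⊞∙⊞⊞⊞
⊞⊞⊞⊞∙⊞⊞⊞
??⊞⊞∙⊞⊞?
??⊞⊞⊚⊞⊞?
??⊞⊞∙⊞⊞?
??⊞⊞∙∙∙?
????????

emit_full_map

⊞⊞⊞⊞⊞⊞⊞⊞⊞
⊞⊞∙∙∙∙∙⊞⊞
⊞⊞∙∙∙∙∙⊞⊞
⊞⊞∙∙∙∙∙⊞⊞
⊞⊞∙∙⊡∙∙⊞⊞
⊞⊞⊞⊞∙⊞⊞⊞⊞
⊞⊞⊞⊞∙⊞⊞⊞⊞
??⊞⊞∙⊞⊞??
??⊞⊞⊚⊞⊞??
??⊞⊞∙⊞⊞??
??⊞⊞∙∙∙??


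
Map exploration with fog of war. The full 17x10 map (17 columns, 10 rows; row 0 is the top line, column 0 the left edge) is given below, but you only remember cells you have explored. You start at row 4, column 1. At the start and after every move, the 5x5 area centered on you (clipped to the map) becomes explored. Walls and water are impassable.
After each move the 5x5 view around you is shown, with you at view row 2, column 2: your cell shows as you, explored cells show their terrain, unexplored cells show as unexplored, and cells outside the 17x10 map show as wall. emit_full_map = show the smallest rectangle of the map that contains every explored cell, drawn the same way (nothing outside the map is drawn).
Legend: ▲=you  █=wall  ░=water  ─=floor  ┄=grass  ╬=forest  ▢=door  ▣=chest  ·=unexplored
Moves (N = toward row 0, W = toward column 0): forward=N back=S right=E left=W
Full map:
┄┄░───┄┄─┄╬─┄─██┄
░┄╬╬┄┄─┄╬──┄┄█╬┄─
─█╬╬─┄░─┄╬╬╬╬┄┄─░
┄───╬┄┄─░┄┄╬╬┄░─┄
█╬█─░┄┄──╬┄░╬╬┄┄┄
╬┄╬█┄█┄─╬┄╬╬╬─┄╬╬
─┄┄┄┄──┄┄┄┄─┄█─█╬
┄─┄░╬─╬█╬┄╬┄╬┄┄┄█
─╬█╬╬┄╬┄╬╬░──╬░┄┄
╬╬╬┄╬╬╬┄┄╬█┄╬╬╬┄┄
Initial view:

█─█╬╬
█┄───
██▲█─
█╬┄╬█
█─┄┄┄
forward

█░┄╬╬
█─█╬╬
█┄▲──
██╬█─
█╬┄╬█

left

██░┄╬
██─█╬
██▲──
███╬█
██╬┄╬

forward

██┄┄░
██░┄╬
██▲█╬
██┄──
███╬█

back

██░┄╬
██─█╬
██▲──
███╬█
██╬┄╬

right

█░┄╬╬
█─█╬╬
█┄▲──
██╬█─
█╬┄╬█

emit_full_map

┄┄░·
░┄╬╬
─█╬╬
┄▲──
█╬█─
╬┄╬█
─┄┄┄


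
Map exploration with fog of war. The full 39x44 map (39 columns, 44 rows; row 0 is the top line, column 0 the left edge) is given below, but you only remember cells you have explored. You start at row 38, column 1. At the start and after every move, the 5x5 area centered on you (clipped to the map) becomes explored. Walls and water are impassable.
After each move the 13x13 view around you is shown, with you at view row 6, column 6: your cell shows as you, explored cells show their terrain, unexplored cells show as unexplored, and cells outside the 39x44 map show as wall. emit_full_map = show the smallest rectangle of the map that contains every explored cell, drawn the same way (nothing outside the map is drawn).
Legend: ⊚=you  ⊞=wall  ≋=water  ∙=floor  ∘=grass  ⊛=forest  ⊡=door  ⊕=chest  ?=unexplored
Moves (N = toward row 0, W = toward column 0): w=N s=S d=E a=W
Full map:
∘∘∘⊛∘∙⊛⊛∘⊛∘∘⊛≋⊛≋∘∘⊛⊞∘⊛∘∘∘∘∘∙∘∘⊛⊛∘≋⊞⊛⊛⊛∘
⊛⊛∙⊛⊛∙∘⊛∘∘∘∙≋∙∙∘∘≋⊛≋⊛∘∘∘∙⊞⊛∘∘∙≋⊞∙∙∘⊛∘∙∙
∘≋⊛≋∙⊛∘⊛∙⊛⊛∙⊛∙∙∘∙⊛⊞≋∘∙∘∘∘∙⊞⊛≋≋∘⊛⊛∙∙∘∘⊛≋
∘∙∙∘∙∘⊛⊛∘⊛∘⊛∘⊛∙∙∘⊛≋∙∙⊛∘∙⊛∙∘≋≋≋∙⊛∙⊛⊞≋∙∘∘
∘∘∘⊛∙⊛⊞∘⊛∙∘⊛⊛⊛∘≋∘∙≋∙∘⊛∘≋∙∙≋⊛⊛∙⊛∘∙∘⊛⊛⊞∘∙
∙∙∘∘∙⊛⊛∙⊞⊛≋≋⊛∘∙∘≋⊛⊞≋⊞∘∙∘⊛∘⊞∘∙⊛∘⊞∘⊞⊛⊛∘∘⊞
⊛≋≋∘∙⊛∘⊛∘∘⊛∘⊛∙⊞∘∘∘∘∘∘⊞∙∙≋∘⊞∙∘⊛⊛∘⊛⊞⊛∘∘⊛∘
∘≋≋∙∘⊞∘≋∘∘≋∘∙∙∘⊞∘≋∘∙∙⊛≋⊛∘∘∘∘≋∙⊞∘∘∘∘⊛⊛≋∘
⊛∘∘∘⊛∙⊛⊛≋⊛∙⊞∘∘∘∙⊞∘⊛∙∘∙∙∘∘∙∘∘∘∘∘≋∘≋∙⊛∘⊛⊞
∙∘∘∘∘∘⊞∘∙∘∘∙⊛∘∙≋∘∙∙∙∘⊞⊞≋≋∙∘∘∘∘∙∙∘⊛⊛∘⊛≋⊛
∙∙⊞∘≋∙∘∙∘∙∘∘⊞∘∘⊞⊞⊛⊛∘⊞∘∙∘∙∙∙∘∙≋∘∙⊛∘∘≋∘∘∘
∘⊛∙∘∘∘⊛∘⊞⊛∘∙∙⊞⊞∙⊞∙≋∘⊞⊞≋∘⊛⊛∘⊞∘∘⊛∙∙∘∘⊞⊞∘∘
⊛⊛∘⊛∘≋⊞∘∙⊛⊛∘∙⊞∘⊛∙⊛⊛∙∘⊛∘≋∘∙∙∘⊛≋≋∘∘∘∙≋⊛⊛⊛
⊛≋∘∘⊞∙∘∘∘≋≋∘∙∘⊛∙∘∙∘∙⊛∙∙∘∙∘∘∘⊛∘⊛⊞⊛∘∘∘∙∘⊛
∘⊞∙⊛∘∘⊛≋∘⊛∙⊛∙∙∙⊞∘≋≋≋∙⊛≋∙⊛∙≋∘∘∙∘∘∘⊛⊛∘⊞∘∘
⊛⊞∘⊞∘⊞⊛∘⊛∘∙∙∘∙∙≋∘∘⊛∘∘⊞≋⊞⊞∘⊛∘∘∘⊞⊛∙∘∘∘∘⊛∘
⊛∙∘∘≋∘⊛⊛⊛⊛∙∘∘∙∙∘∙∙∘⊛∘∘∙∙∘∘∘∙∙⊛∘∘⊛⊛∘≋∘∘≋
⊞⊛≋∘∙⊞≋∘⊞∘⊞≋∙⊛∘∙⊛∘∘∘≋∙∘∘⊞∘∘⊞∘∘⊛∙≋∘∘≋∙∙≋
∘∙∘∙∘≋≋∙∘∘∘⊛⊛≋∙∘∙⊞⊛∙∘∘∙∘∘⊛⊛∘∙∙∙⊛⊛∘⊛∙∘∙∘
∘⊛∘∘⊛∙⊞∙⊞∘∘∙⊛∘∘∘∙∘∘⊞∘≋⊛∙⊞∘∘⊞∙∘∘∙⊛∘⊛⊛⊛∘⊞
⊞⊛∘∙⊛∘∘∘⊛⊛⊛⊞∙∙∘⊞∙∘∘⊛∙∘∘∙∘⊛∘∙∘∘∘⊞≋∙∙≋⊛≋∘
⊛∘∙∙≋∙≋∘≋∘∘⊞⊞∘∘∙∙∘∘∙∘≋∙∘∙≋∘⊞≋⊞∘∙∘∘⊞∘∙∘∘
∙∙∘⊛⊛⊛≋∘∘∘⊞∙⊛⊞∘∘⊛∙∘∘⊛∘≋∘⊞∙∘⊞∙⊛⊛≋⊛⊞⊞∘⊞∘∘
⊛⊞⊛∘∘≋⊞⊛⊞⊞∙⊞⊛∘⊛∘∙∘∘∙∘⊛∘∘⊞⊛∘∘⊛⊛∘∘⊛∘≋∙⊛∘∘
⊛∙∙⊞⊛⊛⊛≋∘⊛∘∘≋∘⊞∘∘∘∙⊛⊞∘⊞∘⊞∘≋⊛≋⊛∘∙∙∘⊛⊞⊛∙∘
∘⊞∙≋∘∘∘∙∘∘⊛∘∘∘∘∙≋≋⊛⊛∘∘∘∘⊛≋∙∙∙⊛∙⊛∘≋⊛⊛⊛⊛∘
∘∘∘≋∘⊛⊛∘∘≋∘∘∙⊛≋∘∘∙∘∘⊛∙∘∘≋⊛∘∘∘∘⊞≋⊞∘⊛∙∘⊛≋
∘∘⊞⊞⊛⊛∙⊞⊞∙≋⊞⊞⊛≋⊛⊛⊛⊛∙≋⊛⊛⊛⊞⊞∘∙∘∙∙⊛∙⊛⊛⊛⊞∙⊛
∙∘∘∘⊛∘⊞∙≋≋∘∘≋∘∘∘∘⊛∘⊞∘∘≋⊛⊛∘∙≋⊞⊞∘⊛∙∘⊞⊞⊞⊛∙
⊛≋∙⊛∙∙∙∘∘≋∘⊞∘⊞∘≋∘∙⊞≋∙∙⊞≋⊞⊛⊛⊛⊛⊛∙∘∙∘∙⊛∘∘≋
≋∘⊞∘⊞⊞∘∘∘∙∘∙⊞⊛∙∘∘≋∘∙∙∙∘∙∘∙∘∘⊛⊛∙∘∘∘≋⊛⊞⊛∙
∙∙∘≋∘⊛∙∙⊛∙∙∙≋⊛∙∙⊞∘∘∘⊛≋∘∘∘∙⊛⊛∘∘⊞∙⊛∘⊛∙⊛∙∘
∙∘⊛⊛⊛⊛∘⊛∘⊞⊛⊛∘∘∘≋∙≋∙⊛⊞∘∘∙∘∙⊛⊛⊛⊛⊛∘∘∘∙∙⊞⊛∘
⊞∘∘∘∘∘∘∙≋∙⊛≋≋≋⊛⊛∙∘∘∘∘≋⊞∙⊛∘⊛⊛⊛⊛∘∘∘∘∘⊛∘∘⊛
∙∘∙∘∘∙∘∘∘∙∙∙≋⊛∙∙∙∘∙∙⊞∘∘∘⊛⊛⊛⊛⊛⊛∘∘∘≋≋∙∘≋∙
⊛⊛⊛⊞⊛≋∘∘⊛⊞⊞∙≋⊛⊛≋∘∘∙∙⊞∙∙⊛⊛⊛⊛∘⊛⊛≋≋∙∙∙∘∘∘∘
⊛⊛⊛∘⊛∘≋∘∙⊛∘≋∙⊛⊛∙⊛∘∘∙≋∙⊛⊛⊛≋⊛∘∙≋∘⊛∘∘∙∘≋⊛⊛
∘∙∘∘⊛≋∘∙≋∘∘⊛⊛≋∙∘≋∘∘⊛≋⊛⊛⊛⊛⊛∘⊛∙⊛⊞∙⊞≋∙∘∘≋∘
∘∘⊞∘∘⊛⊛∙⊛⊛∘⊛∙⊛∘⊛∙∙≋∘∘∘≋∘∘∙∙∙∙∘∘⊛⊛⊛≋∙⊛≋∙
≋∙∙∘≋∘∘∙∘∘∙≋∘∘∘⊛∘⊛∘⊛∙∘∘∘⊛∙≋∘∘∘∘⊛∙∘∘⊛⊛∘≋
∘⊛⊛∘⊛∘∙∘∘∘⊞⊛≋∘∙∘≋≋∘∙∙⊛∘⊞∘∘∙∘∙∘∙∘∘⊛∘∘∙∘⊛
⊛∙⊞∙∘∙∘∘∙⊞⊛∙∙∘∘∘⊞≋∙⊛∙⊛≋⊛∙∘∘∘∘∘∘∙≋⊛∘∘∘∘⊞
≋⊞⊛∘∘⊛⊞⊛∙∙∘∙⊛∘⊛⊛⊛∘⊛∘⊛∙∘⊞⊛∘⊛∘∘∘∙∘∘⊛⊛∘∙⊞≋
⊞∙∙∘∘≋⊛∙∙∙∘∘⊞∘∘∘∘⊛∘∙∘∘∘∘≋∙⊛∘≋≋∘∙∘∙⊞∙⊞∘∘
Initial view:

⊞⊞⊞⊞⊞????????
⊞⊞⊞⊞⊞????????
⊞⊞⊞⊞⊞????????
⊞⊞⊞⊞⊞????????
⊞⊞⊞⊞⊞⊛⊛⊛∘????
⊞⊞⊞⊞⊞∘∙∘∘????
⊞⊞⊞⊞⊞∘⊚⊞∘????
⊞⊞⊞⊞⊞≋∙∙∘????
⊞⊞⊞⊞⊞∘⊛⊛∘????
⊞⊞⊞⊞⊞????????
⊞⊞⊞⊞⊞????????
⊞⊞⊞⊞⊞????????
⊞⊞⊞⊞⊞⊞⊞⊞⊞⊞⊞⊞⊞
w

⊞⊞⊞⊞⊞????????
⊞⊞⊞⊞⊞????????
⊞⊞⊞⊞⊞????????
⊞⊞⊞⊞⊞????????
⊞⊞⊞⊞⊞⊛⊛⊛⊞????
⊞⊞⊞⊞⊞⊛⊛⊛∘????
⊞⊞⊞⊞⊞∘⊚∘∘????
⊞⊞⊞⊞⊞∘∘⊞∘????
⊞⊞⊞⊞⊞≋∙∙∘????
⊞⊞⊞⊞⊞∘⊛⊛∘????
⊞⊞⊞⊞⊞????????
⊞⊞⊞⊞⊞????????
⊞⊞⊞⊞⊞????????

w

⊞⊞⊞⊞⊞????????
⊞⊞⊞⊞⊞????????
⊞⊞⊞⊞⊞????????
⊞⊞⊞⊞⊞????????
⊞⊞⊞⊞⊞∙∘∙∘????
⊞⊞⊞⊞⊞⊛⊛⊛⊞????
⊞⊞⊞⊞⊞⊛⊚⊛∘????
⊞⊞⊞⊞⊞∘∙∘∘????
⊞⊞⊞⊞⊞∘∘⊞∘????
⊞⊞⊞⊞⊞≋∙∙∘????
⊞⊞⊞⊞⊞∘⊛⊛∘????
⊞⊞⊞⊞⊞????????
⊞⊞⊞⊞⊞????????

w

⊞⊞⊞⊞⊞????????
⊞⊞⊞⊞⊞????????
⊞⊞⊞⊞⊞????????
⊞⊞⊞⊞⊞????????
⊞⊞⊞⊞⊞⊞∘∘∘????
⊞⊞⊞⊞⊞∙∘∙∘????
⊞⊞⊞⊞⊞⊛⊚⊛⊞????
⊞⊞⊞⊞⊞⊛⊛⊛∘????
⊞⊞⊞⊞⊞∘∙∘∘????
⊞⊞⊞⊞⊞∘∘⊞∘????
⊞⊞⊞⊞⊞≋∙∙∘????
⊞⊞⊞⊞⊞∘⊛⊛∘????
⊞⊞⊞⊞⊞????????

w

⊞⊞⊞⊞⊞????????
⊞⊞⊞⊞⊞????????
⊞⊞⊞⊞⊞????????
⊞⊞⊞⊞⊞????????
⊞⊞⊞⊞⊞∙∘⊛⊛????
⊞⊞⊞⊞⊞⊞∘∘∘????
⊞⊞⊞⊞⊞∙⊚∙∘????
⊞⊞⊞⊞⊞⊛⊛⊛⊞????
⊞⊞⊞⊞⊞⊛⊛⊛∘????
⊞⊞⊞⊞⊞∘∙∘∘????
⊞⊞⊞⊞⊞∘∘⊞∘????
⊞⊞⊞⊞⊞≋∙∙∘????
⊞⊞⊞⊞⊞∘⊛⊛∘????

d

⊞⊞⊞⊞?????????
⊞⊞⊞⊞?????????
⊞⊞⊞⊞?????????
⊞⊞⊞⊞?????????
⊞⊞⊞⊞∙∘⊛⊛⊛????
⊞⊞⊞⊞⊞∘∘∘∘????
⊞⊞⊞⊞∙∘⊚∘∘????
⊞⊞⊞⊞⊛⊛⊛⊞⊛????
⊞⊞⊞⊞⊛⊛⊛∘⊛????
⊞⊞⊞⊞∘∙∘∘?????
⊞⊞⊞⊞∘∘⊞∘?????
⊞⊞⊞⊞≋∙∙∘?????
⊞⊞⊞⊞∘⊛⊛∘?????

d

⊞⊞⊞??????????
⊞⊞⊞??????????
⊞⊞⊞??????????
⊞⊞⊞??????????
⊞⊞⊞∙∘⊛⊛⊛⊛????
⊞⊞⊞⊞∘∘∘∘∘????
⊞⊞⊞∙∘∙⊚∘∙????
⊞⊞⊞⊛⊛⊛⊞⊛≋????
⊞⊞⊞⊛⊛⊛∘⊛∘????
⊞⊞⊞∘∙∘∘??????
⊞⊞⊞∘∘⊞∘??????
⊞⊞⊞≋∙∙∘??????
⊞⊞⊞∘⊛⊛∘??????

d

⊞⊞???????????
⊞⊞???????????
⊞⊞???????????
⊞⊞???????????
⊞⊞∙∘⊛⊛⊛⊛∘????
⊞⊞⊞∘∘∘∘∘∘????
⊞⊞∙∘∙∘⊚∙∘????
⊞⊞⊛⊛⊛⊞⊛≋∘????
⊞⊞⊛⊛⊛∘⊛∘≋????
⊞⊞∘∙∘∘???????
⊞⊞∘∘⊞∘???????
⊞⊞≋∙∙∘???????
⊞⊞∘⊛⊛∘???????

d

⊞????????????
⊞????????????
⊞????????????
⊞????????????
⊞∙∘⊛⊛⊛⊛∘⊛????
⊞⊞∘∘∘∘∘∘∙????
⊞∙∘∙∘∘⊚∘∘????
⊞⊛⊛⊛⊞⊛≋∘∘????
⊞⊛⊛⊛∘⊛∘≋∘????
⊞∘∙∘∘????????
⊞∘∘⊞∘????????
⊞≋∙∙∘????????
⊞∘⊛⊛∘????????

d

?????????????
?????????????
?????????????
?????????????
∙∘⊛⊛⊛⊛∘⊛∘????
⊞∘∘∘∘∘∘∙≋????
∙∘∙∘∘∙⊚∘∘????
⊛⊛⊛⊞⊛≋∘∘⊛????
⊛⊛⊛∘⊛∘≋∘∙????
∘∙∘∘?????????
∘∘⊞∘?????????
≋∙∙∘?????????
∘⊛⊛∘?????????

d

?????????????
?????????????
?????????????
?????????????
∘⊛⊛⊛⊛∘⊛∘⊞????
∘∘∘∘∘∘∙≋∙????
∘∙∘∘∙∘⊚∘∙????
⊛⊛⊞⊛≋∘∘⊛⊞????
⊛⊛∘⊛∘≋∘∙⊛????
∙∘∘??????????
∘⊞∘??????????
∙∙∘??????????
⊛⊛∘??????????

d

?????????????
?????????????
?????????????
?????????????
⊛⊛⊛⊛∘⊛∘⊞⊛????
∘∘∘∘∘∙≋∙⊛????
∙∘∘∙∘∘⊚∙∙????
⊛⊞⊛≋∘∘⊛⊞⊞????
⊛∘⊛∘≋∘∙⊛∘????
∘∘???????????
⊞∘???????????
∙∘???????????
⊛∘???????????

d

?????????????
?????????????
?????????????
?????????????
⊛⊛⊛∘⊛∘⊞⊛⊛????
∘∘∘∘∙≋∙⊛≋????
∘∘∙∘∘∘⊚∙∙????
⊞⊛≋∘∘⊛⊞⊞∙????
∘⊛∘≋∘∙⊛∘≋????
∘????????????
∘????????????
∘????????????
∘????????????

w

?????????????
?????????????
?????????????
?????????????
????∙⊛∙∙∙????
⊛⊛⊛∘⊛∘⊞⊛⊛????
∘∘∘∘∙≋⊚⊛≋????
∘∘∙∘∘∘∙∙∙????
⊞⊛≋∘∘⊛⊞⊞∙????
∘⊛∘≋∘∙⊛∘≋????
∘????????????
∘????????????
∘????????????

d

?????????????
?????????????
?????????????
?????????????
???∙⊛∙∙∙≋????
⊛⊛∘⊛∘⊞⊛⊛∘????
∘∘∘∙≋∙⊚≋≋????
∘∙∘∘∘∙∙∙≋????
⊛≋∘∘⊛⊞⊞∙≋????
⊛∘≋∘∙⊛∘≋?????
?????????????
?????????????
?????????????

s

?????????????
?????????????
?????????????
???∙⊛∙∙∙≋????
⊛⊛∘⊛∘⊞⊛⊛∘????
∘∘∘∙≋∙⊛≋≋????
∘∙∘∘∘∙⊚∙≋????
⊛≋∘∘⊛⊞⊞∙≋????
⊛∘≋∘∙⊛∘≋∙????
?????????????
?????????????
?????????????
?????????????

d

?????????????
?????????????
?????????????
??∙⊛∙∙∙≋?????
⊛∘⊛∘⊞⊛⊛∘∘????
∘∘∙≋∙⊛≋≋≋????
∙∘∘∘∙∙⊚≋⊛????
≋∘∘⊛⊞⊞∙≋⊛????
∘≋∘∙⊛∘≋∙⊛????
?????????????
?????????????
?????????????
?????????????

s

?????????????
?????????????
??∙⊛∙∙∙≋?????
⊛∘⊛∘⊞⊛⊛∘∘????
∘∘∙≋∙⊛≋≋≋????
∙∘∘∘∙∙∙≋⊛????
≋∘∘⊛⊞⊞⊚≋⊛????
∘≋∘∙⊛∘≋∙⊛????
????∘∘⊛⊛≋????
?????????????
?????????????
?????????????
?????????????

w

?????????????
?????????????
?????????????
??∙⊛∙∙∙≋?????
⊛∘⊛∘⊞⊛⊛∘∘????
∘∘∙≋∙⊛≋≋≋????
∙∘∘∘∙∙⊚≋⊛????
≋∘∘⊛⊞⊞∙≋⊛????
∘≋∘∙⊛∘≋∙⊛????
????∘∘⊛⊛≋????
?????????????
?????????????
?????????????

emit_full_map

???????∙⊛∙∙∙≋?
∙∘⊛⊛⊛⊛∘⊛∘⊞⊛⊛∘∘
⊞∘∘∘∘∘∘∙≋∙⊛≋≋≋
∙∘∙∘∘∙∘∘∘∙∙⊚≋⊛
⊛⊛⊛⊞⊛≋∘∘⊛⊞⊞∙≋⊛
⊛⊛⊛∘⊛∘≋∘∙⊛∘≋∙⊛
∘∙∘∘?????∘∘⊛⊛≋
∘∘⊞∘??????????
≋∙∙∘??????????
∘⊛⊛∘??????????

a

?????????????
?????????????
?????????????
???∙⊛∙∙∙≋????
⊛⊛∘⊛∘⊞⊛⊛∘∘???
∘∘∘∙≋∙⊛≋≋≋???
∘∙∘∘∘∙⊚∙≋⊛???
⊛≋∘∘⊛⊞⊞∙≋⊛???
⊛∘≋∘∙⊛∘≋∙⊛???
?????∘∘⊛⊛≋???
?????????????
?????????????
?????????????

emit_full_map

???????∙⊛∙∙∙≋?
∙∘⊛⊛⊛⊛∘⊛∘⊞⊛⊛∘∘
⊞∘∘∘∘∘∘∙≋∙⊛≋≋≋
∙∘∙∘∘∙∘∘∘∙⊚∙≋⊛
⊛⊛⊛⊞⊛≋∘∘⊛⊞⊞∙≋⊛
⊛⊛⊛∘⊛∘≋∘∙⊛∘≋∙⊛
∘∙∘∘?????∘∘⊛⊛≋
∘∘⊞∘??????????
≋∙∙∘??????????
∘⊛⊛∘??????????
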